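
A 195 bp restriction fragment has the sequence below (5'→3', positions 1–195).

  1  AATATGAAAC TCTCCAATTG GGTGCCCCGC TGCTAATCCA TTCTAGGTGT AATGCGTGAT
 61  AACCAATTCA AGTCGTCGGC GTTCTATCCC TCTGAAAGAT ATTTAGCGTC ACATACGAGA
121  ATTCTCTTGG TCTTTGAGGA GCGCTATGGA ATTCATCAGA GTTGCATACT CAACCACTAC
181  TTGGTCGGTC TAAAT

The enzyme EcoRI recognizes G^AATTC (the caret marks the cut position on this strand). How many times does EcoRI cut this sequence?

2

GAATTC occurs starting at positions 119, 149.
EcoRI cuts at 2 sites.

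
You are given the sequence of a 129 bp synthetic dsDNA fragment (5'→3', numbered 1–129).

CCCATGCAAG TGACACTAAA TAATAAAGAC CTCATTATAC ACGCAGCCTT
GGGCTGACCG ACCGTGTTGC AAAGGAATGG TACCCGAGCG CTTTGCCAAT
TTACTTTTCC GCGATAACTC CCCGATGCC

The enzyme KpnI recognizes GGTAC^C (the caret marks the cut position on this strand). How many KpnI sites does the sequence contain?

1

GGTACC occurs starting at position 79.
KpnI cuts at 1 site.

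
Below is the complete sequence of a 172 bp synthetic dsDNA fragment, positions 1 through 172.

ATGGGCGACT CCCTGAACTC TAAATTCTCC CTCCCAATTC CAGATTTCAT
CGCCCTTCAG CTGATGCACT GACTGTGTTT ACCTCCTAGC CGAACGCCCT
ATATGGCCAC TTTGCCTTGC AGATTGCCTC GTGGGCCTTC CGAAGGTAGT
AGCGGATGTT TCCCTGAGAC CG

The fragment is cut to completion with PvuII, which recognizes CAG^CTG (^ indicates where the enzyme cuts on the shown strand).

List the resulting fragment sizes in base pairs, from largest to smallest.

112, 60 bp

The PvuII site (CAGCTG) starts at position 58.
PvuII cuts after base 3 of each site, so after position 60.
Linear molecule, 1 cut → 2 fragments:
  1–60 → 60 bp
  61–172 → 112 bp
Sorted largest to smallest: 112, 60 bp.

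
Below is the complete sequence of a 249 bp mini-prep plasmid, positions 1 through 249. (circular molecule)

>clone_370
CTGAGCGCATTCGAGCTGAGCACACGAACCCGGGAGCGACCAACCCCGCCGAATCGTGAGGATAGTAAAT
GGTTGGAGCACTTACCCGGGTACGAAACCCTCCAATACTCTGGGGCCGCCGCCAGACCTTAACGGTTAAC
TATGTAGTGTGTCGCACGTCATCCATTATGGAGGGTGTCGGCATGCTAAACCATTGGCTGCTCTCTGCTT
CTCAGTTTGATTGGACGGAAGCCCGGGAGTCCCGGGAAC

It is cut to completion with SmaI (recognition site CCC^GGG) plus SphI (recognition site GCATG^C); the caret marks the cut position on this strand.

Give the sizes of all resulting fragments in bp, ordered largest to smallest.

SmaI sites (CCCGGG) start at positions 29, 85, 232, 241.
SmaI cuts after base 3 of each site, so after positions 31, 87, 234, 243.
The SphI site (GCATGC) starts at position 181.
SphI cuts after base 5 of each site (before the last base), so after position 185.
Combined cut positions: 31, 87, 185, 234, 243.
Circular molecule, 5 cuts → 5 fragments:
  32–87 → 56 bp
  88–185 → 98 bp
  186–234 → 49 bp
  235–243 → 9 bp
  244–249 then 1–31 → 6 + 31 = 37 bp
Sorted largest to smallest: 98, 56, 49, 37, 9 bp.

98, 56, 49, 37, 9 bp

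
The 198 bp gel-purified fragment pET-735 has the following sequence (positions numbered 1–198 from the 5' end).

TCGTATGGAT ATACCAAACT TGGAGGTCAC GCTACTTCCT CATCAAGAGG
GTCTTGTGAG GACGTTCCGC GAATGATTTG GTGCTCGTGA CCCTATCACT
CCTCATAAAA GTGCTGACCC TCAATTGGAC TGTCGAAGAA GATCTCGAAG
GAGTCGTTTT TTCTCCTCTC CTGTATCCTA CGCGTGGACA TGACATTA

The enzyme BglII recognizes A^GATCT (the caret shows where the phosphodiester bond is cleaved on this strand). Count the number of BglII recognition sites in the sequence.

1

AGATCT occurs starting at position 140.
BglII cuts at 1 site.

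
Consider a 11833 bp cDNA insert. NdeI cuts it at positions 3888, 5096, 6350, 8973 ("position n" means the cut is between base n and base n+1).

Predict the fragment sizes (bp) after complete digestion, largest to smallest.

Linear molecule, 4 cuts → 5 fragments:
  3888 − 0 = 3888 bp
  5096 − 3888 = 1208 bp
  6350 − 5096 = 1254 bp
  8973 − 6350 = 2623 bp
  11833 − 8973 = 2860 bp
Sorted largest to smallest: 3888, 2860, 2623, 1254, 1208 bp.

3888, 2860, 2623, 1254, 1208 bp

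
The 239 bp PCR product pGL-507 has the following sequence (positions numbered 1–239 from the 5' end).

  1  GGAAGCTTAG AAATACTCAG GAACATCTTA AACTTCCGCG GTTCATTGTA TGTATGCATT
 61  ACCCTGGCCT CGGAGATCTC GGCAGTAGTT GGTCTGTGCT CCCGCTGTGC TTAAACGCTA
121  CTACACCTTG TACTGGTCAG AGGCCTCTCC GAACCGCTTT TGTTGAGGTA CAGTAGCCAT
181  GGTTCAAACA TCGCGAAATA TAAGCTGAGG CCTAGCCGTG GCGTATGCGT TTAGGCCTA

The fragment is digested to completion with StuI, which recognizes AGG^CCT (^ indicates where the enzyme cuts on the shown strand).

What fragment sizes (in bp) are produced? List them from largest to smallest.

StuI sites (AGGCCT) start at positions 141, 208, 233.
StuI cuts after base 3 of each site, so after positions 143, 210, 235.
Linear molecule, 3 cuts → 4 fragments:
  1–143 → 143 bp
  144–210 → 67 bp
  211–235 → 25 bp
  236–239 → 4 bp
Sorted largest to smallest: 143, 67, 25, 4 bp.

143, 67, 25, 4 bp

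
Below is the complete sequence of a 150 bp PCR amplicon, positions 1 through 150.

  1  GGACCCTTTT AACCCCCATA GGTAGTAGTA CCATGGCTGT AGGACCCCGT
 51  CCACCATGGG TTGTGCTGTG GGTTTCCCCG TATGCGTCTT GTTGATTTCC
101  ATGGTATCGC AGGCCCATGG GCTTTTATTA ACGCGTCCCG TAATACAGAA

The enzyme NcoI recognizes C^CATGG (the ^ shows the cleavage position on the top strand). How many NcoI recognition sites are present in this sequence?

CCATGG occurs starting at positions 31, 54, 99, 115.
NcoI cuts at 4 sites.

4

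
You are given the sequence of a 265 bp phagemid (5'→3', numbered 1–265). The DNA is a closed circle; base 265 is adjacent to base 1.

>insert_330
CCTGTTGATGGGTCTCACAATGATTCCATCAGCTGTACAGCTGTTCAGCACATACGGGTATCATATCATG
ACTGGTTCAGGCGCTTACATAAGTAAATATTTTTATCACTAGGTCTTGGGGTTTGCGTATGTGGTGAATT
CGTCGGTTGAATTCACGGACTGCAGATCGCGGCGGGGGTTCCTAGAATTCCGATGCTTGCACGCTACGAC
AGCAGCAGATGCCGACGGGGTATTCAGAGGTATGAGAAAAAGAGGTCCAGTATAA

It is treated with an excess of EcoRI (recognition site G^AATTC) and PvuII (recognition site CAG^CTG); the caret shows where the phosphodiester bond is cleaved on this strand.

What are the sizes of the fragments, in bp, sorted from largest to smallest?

EcoRI sites (GAATTC) start at positions 136, 149, 185.
EcoRI cuts after the first base of each site, so after positions 136, 149, 185.
PvuII sites (CAGCTG) start at positions 30, 38.
PvuII cuts after base 3 of each site, so after positions 32, 40.
Combined cut positions: 32, 40, 136, 149, 185.
Circular molecule, 5 cuts → 5 fragments:
  33–40 → 8 bp
  41–136 → 96 bp
  137–149 → 13 bp
  150–185 → 36 bp
  186–265 then 1–32 → 80 + 32 = 112 bp
Sorted largest to smallest: 112, 96, 36, 13, 8 bp.

112, 96, 36, 13, 8 bp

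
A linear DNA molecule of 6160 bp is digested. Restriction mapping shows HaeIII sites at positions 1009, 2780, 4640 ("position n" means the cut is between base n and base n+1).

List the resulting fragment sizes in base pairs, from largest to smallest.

Linear molecule, 3 cuts → 4 fragments:
  1009 − 0 = 1009 bp
  2780 − 1009 = 1771 bp
  4640 − 2780 = 1860 bp
  6160 − 4640 = 1520 bp
Sorted largest to smallest: 1860, 1771, 1520, 1009 bp.

1860, 1771, 1520, 1009 bp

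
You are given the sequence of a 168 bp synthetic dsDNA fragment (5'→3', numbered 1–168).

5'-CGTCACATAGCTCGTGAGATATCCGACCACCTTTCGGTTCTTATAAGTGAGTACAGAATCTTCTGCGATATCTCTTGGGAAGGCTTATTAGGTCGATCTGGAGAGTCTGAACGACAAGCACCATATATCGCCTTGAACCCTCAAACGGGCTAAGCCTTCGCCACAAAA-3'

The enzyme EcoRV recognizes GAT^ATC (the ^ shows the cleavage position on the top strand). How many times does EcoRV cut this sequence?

GATATC occurs starting at positions 18, 67.
EcoRV cuts at 2 sites.

2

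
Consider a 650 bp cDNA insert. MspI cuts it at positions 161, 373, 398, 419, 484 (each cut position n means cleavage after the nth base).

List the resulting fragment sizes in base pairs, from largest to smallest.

212, 166, 161, 65, 25, 21 bp

Linear molecule, 5 cuts → 6 fragments:
  161 − 0 = 161 bp
  373 − 161 = 212 bp
  398 − 373 = 25 bp
  419 − 398 = 21 bp
  484 − 419 = 65 bp
  650 − 484 = 166 bp
Sorted largest to smallest: 212, 166, 161, 65, 25, 21 bp.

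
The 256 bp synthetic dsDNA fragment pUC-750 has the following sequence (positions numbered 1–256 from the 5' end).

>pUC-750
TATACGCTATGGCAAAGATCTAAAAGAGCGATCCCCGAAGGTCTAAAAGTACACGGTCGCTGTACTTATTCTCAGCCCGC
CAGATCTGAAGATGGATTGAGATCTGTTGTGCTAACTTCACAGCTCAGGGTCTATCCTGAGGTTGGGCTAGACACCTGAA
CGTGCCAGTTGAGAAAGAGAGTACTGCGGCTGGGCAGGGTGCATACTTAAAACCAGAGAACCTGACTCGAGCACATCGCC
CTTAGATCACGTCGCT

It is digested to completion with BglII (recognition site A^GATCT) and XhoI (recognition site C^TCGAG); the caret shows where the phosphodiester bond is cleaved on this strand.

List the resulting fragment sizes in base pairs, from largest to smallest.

126, 66, 30, 18, 16 bp

BglII sites (AGATCT) start at positions 16, 82, 100.
BglII cuts after the first base of each site, so after positions 16, 82, 100.
The XhoI site (CTCGAG) starts at position 226.
XhoI cuts after the first base of each site, so after position 226.
Combined cut positions: 16, 82, 100, 226.
Linear molecule, 4 cuts → 5 fragments:
  1–16 → 16 bp
  17–82 → 66 bp
  83–100 → 18 bp
  101–226 → 126 bp
  227–256 → 30 bp
Sorted largest to smallest: 126, 66, 30, 18, 16 bp.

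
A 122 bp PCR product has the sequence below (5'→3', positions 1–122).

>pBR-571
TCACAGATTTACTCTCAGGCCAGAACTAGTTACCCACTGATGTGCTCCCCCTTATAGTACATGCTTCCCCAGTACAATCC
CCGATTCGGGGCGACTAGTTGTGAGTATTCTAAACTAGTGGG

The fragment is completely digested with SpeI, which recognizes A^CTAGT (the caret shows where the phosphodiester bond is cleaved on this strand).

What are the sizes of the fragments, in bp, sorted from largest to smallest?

69, 25, 20, 8 bp

SpeI sites (ACTAGT) start at positions 25, 94, 114.
SpeI cuts after the first base of each site, so after positions 25, 94, 114.
Linear molecule, 3 cuts → 4 fragments:
  1–25 → 25 bp
  26–94 → 69 bp
  95–114 → 20 bp
  115–122 → 8 bp
Sorted largest to smallest: 69, 25, 20, 8 bp.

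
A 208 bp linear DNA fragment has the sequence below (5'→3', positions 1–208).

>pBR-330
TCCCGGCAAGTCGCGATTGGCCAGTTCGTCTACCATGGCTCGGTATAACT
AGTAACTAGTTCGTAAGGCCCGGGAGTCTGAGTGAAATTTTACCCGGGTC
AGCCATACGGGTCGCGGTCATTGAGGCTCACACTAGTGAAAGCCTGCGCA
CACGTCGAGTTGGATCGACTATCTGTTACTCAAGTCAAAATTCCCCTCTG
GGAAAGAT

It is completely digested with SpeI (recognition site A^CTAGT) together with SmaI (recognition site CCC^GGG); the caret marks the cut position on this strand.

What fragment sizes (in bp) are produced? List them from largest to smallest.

SpeI sites (ACTAGT) start at positions 48, 55, 132.
SpeI cuts after the first base of each site, so after positions 48, 55, 132.
SmaI sites (CCCGGG) start at positions 69, 93.
SmaI cuts after base 3 of each site, so after positions 71, 95.
Combined cut positions: 48, 55, 71, 95, 132.
Linear molecule, 5 cuts → 6 fragments:
  1–48 → 48 bp
  49–55 → 7 bp
  56–71 → 16 bp
  72–95 → 24 bp
  96–132 → 37 bp
  133–208 → 76 bp
Sorted largest to smallest: 76, 48, 37, 24, 16, 7 bp.

76, 48, 37, 24, 16, 7 bp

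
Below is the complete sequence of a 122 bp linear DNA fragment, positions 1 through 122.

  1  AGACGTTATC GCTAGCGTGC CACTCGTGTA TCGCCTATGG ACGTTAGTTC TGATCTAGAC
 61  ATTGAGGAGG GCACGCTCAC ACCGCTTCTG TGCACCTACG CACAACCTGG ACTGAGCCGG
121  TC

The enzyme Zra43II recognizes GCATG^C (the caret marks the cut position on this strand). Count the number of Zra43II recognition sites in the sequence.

No occurrence of GCATGC is present in the sequence.
Zra43II does not cut: 0 sites.

0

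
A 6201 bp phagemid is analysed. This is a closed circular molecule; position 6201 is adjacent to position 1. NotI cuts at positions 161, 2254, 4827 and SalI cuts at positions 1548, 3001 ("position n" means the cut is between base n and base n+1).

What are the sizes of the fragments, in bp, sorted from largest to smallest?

Combined cut positions (sorted): 161, 1548, 2254, 3001, 4827.
Circular molecule, 5 cuts → 5 fragments:
  1548 − 161 = 1387 bp
  2254 − 1548 = 706 bp
  3001 − 2254 = 747 bp
  4827 − 3001 = 1826 bp
  wrap: 6201 − 4827 + 161 = 1535 bp
Sorted largest to smallest: 1826, 1535, 1387, 747, 706 bp.

1826, 1535, 1387, 747, 706 bp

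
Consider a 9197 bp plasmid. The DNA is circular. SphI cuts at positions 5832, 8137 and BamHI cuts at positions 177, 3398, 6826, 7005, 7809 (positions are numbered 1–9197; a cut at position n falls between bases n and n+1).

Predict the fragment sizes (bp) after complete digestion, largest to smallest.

3221, 2434, 1237, 994, 804, 328, 179 bp

Combined cut positions (sorted): 177, 3398, 5832, 6826, 7005, 7809, 8137.
Circular molecule, 7 cuts → 7 fragments:
  3398 − 177 = 3221 bp
  5832 − 3398 = 2434 bp
  6826 − 5832 = 994 bp
  7005 − 6826 = 179 bp
  7809 − 7005 = 804 bp
  8137 − 7809 = 328 bp
  wrap: 9197 − 8137 + 177 = 1237 bp
Sorted largest to smallest: 3221, 2434, 1237, 994, 804, 328, 179 bp.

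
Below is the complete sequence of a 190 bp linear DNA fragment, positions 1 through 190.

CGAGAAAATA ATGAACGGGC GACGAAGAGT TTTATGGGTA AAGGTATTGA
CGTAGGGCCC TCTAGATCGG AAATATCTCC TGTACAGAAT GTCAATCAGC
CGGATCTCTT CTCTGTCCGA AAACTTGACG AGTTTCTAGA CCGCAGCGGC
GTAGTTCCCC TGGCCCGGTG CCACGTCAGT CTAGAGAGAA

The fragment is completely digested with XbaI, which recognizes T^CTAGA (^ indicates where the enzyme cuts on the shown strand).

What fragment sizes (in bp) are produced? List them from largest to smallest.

74, 61, 45, 10 bp

XbaI sites (TCTAGA) start at positions 61, 135, 180.
XbaI cuts after the first base of each site, so after positions 61, 135, 180.
Linear molecule, 3 cuts → 4 fragments:
  1–61 → 61 bp
  62–135 → 74 bp
  136–180 → 45 bp
  181–190 → 10 bp
Sorted largest to smallest: 74, 61, 45, 10 bp.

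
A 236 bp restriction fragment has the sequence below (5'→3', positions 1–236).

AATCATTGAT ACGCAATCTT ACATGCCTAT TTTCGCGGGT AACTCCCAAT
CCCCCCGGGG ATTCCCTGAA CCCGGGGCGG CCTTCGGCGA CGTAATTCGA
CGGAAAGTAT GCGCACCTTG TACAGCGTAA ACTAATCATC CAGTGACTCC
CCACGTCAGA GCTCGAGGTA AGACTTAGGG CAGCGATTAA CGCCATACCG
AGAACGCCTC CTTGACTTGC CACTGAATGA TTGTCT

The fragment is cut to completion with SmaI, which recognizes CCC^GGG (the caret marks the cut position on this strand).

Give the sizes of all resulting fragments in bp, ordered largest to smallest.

SmaI sites (CCCGGG) start at positions 54, 71.
SmaI cuts after base 3 of each site, so after positions 56, 73.
Linear molecule, 2 cuts → 3 fragments:
  1–56 → 56 bp
  57–73 → 17 bp
  74–236 → 163 bp
Sorted largest to smallest: 163, 56, 17 bp.

163, 56, 17 bp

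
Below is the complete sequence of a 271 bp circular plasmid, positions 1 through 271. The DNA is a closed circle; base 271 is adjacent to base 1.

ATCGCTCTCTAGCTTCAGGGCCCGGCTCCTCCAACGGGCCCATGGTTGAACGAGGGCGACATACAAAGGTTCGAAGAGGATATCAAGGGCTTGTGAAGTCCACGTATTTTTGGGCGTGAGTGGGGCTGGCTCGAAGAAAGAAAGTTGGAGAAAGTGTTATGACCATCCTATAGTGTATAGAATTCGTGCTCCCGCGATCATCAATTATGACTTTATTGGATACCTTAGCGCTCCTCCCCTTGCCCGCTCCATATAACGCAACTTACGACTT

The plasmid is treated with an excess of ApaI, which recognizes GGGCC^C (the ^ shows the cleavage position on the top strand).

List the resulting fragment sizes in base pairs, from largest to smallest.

253, 18 bp

ApaI sites (GGGCCC) start at positions 18, 36.
ApaI cuts after base 5 of each site (before the last base), so after positions 22, 40.
Circular molecule, 2 cuts → 2 fragments:
  23–40 → 18 bp
  41–271 then 1–22 → 231 + 22 = 253 bp
Sorted largest to smallest: 253, 18 bp.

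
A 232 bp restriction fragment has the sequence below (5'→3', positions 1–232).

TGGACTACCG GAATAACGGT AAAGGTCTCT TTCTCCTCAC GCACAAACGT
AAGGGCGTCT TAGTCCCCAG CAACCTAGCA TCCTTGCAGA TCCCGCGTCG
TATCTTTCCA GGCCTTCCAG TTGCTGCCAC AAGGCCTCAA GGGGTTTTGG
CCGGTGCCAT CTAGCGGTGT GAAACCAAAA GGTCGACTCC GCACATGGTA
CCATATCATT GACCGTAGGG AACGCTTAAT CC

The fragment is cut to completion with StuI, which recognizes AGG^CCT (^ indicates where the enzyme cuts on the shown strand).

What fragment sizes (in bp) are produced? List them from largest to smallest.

112, 98, 22 bp

StuI sites (AGGCCT) start at positions 110, 132.
StuI cuts after base 3 of each site, so after positions 112, 134.
Linear molecule, 2 cuts → 3 fragments:
  1–112 → 112 bp
  113–134 → 22 bp
  135–232 → 98 bp
Sorted largest to smallest: 112, 98, 22 bp.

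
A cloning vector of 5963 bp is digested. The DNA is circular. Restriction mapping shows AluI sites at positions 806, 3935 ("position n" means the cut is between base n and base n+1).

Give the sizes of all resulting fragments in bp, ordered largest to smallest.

3129, 2834 bp

Circular molecule, 2 cuts → 2 fragments:
  3935 − 806 = 3129 bp
  wrap: 5963 − 3935 + 806 = 2834 bp
Sorted largest to smallest: 3129, 2834 bp.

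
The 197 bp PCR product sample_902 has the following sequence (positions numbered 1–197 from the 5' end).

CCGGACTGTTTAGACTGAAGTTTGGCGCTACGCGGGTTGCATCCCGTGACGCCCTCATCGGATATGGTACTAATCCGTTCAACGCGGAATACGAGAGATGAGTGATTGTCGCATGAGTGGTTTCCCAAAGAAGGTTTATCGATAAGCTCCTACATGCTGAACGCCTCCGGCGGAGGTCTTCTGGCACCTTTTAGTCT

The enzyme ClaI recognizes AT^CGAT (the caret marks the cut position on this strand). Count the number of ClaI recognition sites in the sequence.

ATCGAT occurs starting at position 138.
ClaI cuts at 1 site.

1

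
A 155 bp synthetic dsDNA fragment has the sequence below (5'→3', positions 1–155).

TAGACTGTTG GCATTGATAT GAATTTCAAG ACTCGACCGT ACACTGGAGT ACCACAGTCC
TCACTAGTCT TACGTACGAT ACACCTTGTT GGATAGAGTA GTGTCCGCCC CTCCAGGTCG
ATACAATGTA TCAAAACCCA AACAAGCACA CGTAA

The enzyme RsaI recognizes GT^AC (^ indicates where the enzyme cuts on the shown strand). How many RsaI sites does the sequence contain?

3

GTAC occurs starting at positions 39, 49, 74.
RsaI cuts at 3 sites.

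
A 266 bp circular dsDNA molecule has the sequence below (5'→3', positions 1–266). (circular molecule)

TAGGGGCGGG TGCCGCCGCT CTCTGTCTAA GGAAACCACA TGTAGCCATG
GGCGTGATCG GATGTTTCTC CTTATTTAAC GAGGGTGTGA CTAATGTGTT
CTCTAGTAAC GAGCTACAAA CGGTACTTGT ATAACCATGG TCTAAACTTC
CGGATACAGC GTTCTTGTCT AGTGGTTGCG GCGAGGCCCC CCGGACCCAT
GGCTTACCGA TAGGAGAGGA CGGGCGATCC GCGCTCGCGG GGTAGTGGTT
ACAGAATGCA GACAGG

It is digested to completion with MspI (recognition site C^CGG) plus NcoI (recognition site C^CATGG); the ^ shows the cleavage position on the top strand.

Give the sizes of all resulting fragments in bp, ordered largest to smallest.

115, 89, 41, 15, 6 bp

MspI sites (CCGG) start at positions 150, 191.
MspI cuts after the first base of each site, so after positions 150, 191.
NcoI sites (CCATGG) start at positions 46, 135, 197.
NcoI cuts after the first base of each site, so after positions 46, 135, 197.
Combined cut positions: 46, 135, 150, 191, 197.
Circular molecule, 5 cuts → 5 fragments:
  47–135 → 89 bp
  136–150 → 15 bp
  151–191 → 41 bp
  192–197 → 6 bp
  198–266 then 1–46 → 69 + 46 = 115 bp
Sorted largest to smallest: 115, 89, 41, 15, 6 bp.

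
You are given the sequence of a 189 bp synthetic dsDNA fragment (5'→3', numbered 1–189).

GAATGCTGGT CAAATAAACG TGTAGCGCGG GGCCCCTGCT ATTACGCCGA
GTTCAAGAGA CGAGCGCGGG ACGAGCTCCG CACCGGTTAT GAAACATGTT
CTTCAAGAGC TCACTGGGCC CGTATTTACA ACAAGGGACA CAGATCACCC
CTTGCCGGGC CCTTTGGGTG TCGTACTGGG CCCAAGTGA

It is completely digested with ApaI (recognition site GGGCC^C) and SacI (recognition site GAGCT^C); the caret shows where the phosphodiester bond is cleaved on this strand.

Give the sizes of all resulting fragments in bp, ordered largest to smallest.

ApaI sites (GGGCCC) start at positions 30, 116, 157, 178.
ApaI cuts after base 5 of each site (before the last base), so after positions 34, 120, 161, 182.
SacI sites (GAGCTC) start at positions 73, 107.
SacI cuts after base 5 of each site (before the last base), so after positions 77, 111.
Combined cut positions: 34, 77, 111, 120, 161, 182.
Linear molecule, 6 cuts → 7 fragments:
  1–34 → 34 bp
  35–77 → 43 bp
  78–111 → 34 bp
  112–120 → 9 bp
  121–161 → 41 bp
  162–182 → 21 bp
  183–189 → 7 bp
Sorted largest to smallest: 43, 41, 34, 34, 21, 9, 7 bp.

43, 41, 34, 34, 21, 9, 7 bp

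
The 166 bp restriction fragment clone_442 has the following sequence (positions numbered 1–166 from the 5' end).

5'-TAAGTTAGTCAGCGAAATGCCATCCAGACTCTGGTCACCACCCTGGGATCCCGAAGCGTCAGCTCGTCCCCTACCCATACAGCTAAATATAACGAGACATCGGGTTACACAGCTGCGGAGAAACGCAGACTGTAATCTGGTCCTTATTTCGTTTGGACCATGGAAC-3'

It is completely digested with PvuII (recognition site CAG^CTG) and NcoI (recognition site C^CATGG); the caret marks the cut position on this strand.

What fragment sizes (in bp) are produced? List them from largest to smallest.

The PvuII site (CAGCTG) starts at position 110.
PvuII cuts after base 3 of each site, so after position 112.
The NcoI site (CCATGG) starts at position 158.
NcoI cuts after the first base of each site, so after position 158.
Combined cut positions: 112, 158.
Linear molecule, 2 cuts → 3 fragments:
  1–112 → 112 bp
  113–158 → 46 bp
  159–166 → 8 bp
Sorted largest to smallest: 112, 46, 8 bp.

112, 46, 8 bp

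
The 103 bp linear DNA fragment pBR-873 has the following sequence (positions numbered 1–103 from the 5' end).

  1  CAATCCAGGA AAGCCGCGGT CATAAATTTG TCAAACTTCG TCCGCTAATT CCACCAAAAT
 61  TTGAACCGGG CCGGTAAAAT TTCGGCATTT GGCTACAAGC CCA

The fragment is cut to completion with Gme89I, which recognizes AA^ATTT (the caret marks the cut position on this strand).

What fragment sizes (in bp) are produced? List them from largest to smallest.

Gme89I sites (AAATTT) start at positions 24, 57, 77.
Gme89I cuts after base 2 of each site, so after positions 25, 58, 78.
Linear molecule, 3 cuts → 4 fragments:
  1–25 → 25 bp
  26–58 → 33 bp
  59–78 → 20 bp
  79–103 → 25 bp
Sorted largest to smallest: 33, 25, 25, 20 bp.

33, 25, 25, 20 bp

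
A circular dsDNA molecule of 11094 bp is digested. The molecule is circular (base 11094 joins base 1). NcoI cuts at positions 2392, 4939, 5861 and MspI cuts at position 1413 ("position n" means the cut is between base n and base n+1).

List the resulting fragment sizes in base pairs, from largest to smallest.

6646, 2547, 979, 922 bp

Combined cut positions (sorted): 1413, 2392, 4939, 5861.
Circular molecule, 4 cuts → 4 fragments:
  2392 − 1413 = 979 bp
  4939 − 2392 = 2547 bp
  5861 − 4939 = 922 bp
  wrap: 11094 − 5861 + 1413 = 6646 bp
Sorted largest to smallest: 6646, 2547, 979, 922 bp.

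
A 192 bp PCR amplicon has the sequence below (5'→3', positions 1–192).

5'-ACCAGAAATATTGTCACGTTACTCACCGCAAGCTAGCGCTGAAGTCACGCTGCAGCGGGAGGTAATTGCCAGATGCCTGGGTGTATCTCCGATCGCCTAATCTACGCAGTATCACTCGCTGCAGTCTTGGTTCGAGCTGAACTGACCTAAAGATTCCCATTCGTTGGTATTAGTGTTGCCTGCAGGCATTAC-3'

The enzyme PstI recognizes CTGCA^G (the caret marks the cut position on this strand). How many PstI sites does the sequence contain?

CTGCAG occurs starting at positions 50, 119, 180.
PstI cuts at 3 sites.

3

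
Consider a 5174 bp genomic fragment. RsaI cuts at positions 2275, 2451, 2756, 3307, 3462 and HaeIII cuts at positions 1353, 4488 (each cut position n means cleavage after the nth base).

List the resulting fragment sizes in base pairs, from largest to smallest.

1353, 1026, 922, 686, 551, 305, 176, 155 bp

Combined cut positions (sorted): 1353, 2275, 2451, 2756, 3307, 3462, 4488.
Linear molecule, 7 cuts → 8 fragments:
  1353 − 0 = 1353 bp
  2275 − 1353 = 922 bp
  2451 − 2275 = 176 bp
  2756 − 2451 = 305 bp
  3307 − 2756 = 551 bp
  3462 − 3307 = 155 bp
  4488 − 3462 = 1026 bp
  5174 − 4488 = 686 bp
Sorted largest to smallest: 1353, 1026, 922, 686, 551, 305, 176, 155 bp.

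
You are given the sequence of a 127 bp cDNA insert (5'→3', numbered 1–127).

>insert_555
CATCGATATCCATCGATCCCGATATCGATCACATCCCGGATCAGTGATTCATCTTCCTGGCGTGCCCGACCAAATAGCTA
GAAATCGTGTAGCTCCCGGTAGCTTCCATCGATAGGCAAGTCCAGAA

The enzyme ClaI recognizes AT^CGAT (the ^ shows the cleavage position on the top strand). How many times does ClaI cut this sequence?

ATCGAT occurs starting at positions 2, 12, 24, 108.
ClaI cuts at 4 sites.

4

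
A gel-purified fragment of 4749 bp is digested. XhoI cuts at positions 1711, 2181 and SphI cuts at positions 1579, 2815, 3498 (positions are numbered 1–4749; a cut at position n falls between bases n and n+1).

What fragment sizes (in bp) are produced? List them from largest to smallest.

Combined cut positions (sorted): 1579, 1711, 2181, 2815, 3498.
Linear molecule, 5 cuts → 6 fragments:
  1579 − 0 = 1579 bp
  1711 − 1579 = 132 bp
  2181 − 1711 = 470 bp
  2815 − 2181 = 634 bp
  3498 − 2815 = 683 bp
  4749 − 3498 = 1251 bp
Sorted largest to smallest: 1579, 1251, 683, 634, 470, 132 bp.

1579, 1251, 683, 634, 470, 132 bp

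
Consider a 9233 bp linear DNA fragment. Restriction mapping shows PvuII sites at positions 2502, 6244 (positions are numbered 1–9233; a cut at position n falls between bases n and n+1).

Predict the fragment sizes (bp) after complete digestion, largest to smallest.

Linear molecule, 2 cuts → 3 fragments:
  2502 − 0 = 2502 bp
  6244 − 2502 = 3742 bp
  9233 − 6244 = 2989 bp
Sorted largest to smallest: 3742, 2989, 2502 bp.

3742, 2989, 2502 bp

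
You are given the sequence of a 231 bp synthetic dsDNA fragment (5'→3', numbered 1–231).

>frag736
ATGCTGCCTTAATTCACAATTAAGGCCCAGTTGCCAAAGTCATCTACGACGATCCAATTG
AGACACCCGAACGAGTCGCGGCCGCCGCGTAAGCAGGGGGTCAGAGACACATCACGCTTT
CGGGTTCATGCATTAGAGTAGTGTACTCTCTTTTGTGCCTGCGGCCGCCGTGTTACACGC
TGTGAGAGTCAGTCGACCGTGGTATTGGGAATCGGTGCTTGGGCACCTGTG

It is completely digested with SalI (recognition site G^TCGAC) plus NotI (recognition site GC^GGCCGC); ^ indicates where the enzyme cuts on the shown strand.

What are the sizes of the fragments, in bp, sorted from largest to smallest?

The SalI site (GTCGAC) starts at position 192.
SalI cuts after the first base of each site, so after position 192.
NotI sites (GCGGCCGC) start at positions 78, 161.
NotI cuts after base 2 of each site, so after positions 79, 162.
Combined cut positions: 79, 162, 192.
Linear molecule, 3 cuts → 4 fragments:
  1–79 → 79 bp
  80–162 → 83 bp
  163–192 → 30 bp
  193–231 → 39 bp
Sorted largest to smallest: 83, 79, 39, 30 bp.

83, 79, 39, 30 bp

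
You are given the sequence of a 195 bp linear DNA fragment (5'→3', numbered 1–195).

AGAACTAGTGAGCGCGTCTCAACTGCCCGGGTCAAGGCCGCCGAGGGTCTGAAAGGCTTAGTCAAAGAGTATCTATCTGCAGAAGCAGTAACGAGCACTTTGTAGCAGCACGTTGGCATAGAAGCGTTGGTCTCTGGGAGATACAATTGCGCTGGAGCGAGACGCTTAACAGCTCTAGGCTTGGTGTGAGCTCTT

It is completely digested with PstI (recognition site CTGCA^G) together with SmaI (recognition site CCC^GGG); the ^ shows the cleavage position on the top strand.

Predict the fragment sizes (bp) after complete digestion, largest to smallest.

The PstI site (CTGCAG) starts at position 77.
PstI cuts after base 5 of each site (before the last base), so after position 81.
The SmaI site (CCCGGG) starts at position 26.
SmaI cuts after base 3 of each site, so after position 28.
Combined cut positions: 28, 81.
Linear molecule, 2 cuts → 3 fragments:
  1–28 → 28 bp
  29–81 → 53 bp
  82–195 → 114 bp
Sorted largest to smallest: 114, 53, 28 bp.

114, 53, 28 bp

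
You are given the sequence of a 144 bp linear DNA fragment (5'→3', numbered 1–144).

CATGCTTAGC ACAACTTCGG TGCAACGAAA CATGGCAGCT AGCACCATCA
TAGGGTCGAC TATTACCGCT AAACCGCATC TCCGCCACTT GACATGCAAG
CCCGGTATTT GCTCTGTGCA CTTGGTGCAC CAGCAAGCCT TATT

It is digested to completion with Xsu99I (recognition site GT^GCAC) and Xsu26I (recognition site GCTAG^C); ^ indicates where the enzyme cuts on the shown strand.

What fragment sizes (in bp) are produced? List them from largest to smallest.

Xsu99I sites (GTGCAC) start at positions 116, 125.
Xsu99I cuts after base 2 of each site, so after positions 117, 126.
The Xsu26I site (GCTAGC) starts at position 38.
Xsu26I cuts after base 5 of each site (before the last base), so after position 42.
Combined cut positions: 42, 117, 126.
Linear molecule, 3 cuts → 4 fragments:
  1–42 → 42 bp
  43–117 → 75 bp
  118–126 → 9 bp
  127–144 → 18 bp
Sorted largest to smallest: 75, 42, 18, 9 bp.

75, 42, 18, 9 bp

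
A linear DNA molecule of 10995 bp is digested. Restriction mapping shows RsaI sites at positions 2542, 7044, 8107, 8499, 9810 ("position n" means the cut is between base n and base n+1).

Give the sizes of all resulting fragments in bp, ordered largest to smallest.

Linear molecule, 5 cuts → 6 fragments:
  2542 − 0 = 2542 bp
  7044 − 2542 = 4502 bp
  8107 − 7044 = 1063 bp
  8499 − 8107 = 392 bp
  9810 − 8499 = 1311 bp
  10995 − 9810 = 1185 bp
Sorted largest to smallest: 4502, 2542, 1311, 1185, 1063, 392 bp.

4502, 2542, 1311, 1185, 1063, 392 bp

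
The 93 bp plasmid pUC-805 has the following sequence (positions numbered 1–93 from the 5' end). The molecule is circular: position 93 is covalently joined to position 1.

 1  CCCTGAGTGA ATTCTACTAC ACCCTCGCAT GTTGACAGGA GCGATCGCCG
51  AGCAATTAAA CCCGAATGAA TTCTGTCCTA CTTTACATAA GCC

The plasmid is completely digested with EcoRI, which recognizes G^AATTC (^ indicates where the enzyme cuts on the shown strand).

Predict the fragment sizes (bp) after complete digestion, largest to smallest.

59, 34 bp

EcoRI sites (GAATTC) start at positions 9, 68.
EcoRI cuts after the first base of each site, so after positions 9, 68.
Circular molecule, 2 cuts → 2 fragments:
  10–68 → 59 bp
  69–93 then 1–9 → 25 + 9 = 34 bp
Sorted largest to smallest: 59, 34 bp.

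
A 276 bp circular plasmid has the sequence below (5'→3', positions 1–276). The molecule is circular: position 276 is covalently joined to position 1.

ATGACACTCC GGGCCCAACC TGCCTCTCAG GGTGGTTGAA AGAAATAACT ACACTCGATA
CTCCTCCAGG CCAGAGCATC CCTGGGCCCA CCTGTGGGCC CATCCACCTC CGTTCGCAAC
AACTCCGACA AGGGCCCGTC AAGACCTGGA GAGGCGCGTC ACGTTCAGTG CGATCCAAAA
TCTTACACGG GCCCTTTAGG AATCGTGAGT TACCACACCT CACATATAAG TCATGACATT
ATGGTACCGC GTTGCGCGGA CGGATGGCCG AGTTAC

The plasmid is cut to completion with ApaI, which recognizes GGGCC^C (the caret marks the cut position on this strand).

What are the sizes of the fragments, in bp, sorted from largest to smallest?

98, 73, 57, 36, 12 bp

ApaI sites (GGGCCC) start at positions 11, 84, 96, 132, 189.
ApaI cuts after base 5 of each site (before the last base), so after positions 15, 88, 100, 136, 193.
Circular molecule, 5 cuts → 5 fragments:
  16–88 → 73 bp
  89–100 → 12 bp
  101–136 → 36 bp
  137–193 → 57 bp
  194–276 then 1–15 → 83 + 15 = 98 bp
Sorted largest to smallest: 98, 73, 57, 36, 12 bp.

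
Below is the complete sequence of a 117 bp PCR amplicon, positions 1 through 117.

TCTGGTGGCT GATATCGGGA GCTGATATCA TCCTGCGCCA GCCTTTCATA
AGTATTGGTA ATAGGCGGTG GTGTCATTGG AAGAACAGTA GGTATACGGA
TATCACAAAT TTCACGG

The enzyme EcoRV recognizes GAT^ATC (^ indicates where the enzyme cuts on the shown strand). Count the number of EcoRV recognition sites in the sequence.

3

GATATC occurs starting at positions 11, 24, 99.
EcoRV cuts at 3 sites.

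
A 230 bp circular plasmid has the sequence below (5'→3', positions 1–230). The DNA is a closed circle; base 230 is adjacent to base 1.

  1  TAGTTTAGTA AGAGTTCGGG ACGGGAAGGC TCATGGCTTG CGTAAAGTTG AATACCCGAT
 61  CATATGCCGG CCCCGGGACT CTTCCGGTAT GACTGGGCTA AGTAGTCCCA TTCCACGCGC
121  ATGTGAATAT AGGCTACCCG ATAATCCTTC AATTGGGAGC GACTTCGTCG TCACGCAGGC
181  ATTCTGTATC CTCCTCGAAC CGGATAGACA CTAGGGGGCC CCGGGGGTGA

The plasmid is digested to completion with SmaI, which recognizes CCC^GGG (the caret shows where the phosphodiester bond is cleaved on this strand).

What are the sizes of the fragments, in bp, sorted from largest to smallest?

148, 82 bp

SmaI sites (CCCGGG) start at positions 72, 220.
SmaI cuts after base 3 of each site, so after positions 74, 222.
Circular molecule, 2 cuts → 2 fragments:
  75–222 → 148 bp
  223–230 then 1–74 → 8 + 74 = 82 bp
Sorted largest to smallest: 148, 82 bp.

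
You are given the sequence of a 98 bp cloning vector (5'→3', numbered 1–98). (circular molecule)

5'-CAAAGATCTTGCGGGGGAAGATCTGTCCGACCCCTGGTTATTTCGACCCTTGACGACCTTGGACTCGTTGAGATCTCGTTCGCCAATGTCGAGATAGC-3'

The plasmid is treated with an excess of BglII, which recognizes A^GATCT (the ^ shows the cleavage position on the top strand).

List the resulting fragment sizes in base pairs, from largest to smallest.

52, 31, 15 bp

BglII sites (AGATCT) start at positions 4, 19, 71.
BglII cuts after the first base of each site, so after positions 4, 19, 71.
Circular molecule, 3 cuts → 3 fragments:
  5–19 → 15 bp
  20–71 → 52 bp
  72–98 then 1–4 → 27 + 4 = 31 bp
Sorted largest to smallest: 52, 31, 15 bp.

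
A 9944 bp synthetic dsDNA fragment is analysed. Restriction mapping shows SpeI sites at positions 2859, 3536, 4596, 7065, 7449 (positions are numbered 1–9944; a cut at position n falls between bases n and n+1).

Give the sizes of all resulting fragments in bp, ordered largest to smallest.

Linear molecule, 5 cuts → 6 fragments:
  2859 − 0 = 2859 bp
  3536 − 2859 = 677 bp
  4596 − 3536 = 1060 bp
  7065 − 4596 = 2469 bp
  7449 − 7065 = 384 bp
  9944 − 7449 = 2495 bp
Sorted largest to smallest: 2859, 2495, 2469, 1060, 677, 384 bp.

2859, 2495, 2469, 1060, 677, 384 bp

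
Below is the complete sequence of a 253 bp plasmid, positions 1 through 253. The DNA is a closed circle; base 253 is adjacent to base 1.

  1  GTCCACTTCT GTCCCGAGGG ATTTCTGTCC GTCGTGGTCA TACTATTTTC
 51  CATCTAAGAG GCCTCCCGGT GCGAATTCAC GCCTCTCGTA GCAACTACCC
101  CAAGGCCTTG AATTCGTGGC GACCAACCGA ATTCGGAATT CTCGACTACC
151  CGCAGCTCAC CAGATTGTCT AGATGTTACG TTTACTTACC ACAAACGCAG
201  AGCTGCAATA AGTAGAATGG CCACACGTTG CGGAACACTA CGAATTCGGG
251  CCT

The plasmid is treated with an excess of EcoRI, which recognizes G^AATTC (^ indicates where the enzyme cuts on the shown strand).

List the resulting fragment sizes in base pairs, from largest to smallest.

EcoRI sites (GAATTC) start at positions 73, 110, 129, 136, 242.
EcoRI cuts after the first base of each site, so after positions 73, 110, 129, 136, 242.
Circular molecule, 5 cuts → 5 fragments:
  74–110 → 37 bp
  111–129 → 19 bp
  130–136 → 7 bp
  137–242 → 106 bp
  243–253 then 1–73 → 11 + 73 = 84 bp
Sorted largest to smallest: 106, 84, 37, 19, 7 bp.

106, 84, 37, 19, 7 bp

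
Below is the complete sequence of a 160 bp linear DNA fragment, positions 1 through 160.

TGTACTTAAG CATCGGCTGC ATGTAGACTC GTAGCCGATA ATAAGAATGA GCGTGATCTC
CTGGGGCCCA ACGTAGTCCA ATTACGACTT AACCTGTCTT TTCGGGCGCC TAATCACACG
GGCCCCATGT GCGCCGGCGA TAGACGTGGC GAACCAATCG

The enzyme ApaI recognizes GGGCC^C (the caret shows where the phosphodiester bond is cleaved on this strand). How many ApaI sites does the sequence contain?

2

GGGCCC occurs starting at positions 64, 120.
ApaI cuts at 2 sites.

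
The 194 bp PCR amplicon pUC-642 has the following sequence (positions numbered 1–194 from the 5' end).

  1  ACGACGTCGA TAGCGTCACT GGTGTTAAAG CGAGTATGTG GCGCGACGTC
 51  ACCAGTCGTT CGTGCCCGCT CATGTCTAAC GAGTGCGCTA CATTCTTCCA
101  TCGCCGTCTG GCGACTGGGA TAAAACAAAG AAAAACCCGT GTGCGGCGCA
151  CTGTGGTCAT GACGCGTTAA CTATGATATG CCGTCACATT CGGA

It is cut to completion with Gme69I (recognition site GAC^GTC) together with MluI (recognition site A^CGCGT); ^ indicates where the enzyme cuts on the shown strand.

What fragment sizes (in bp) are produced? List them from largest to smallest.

115, 42, 32, 5 bp

Gme69I sites (GACGTC) start at positions 3, 45.
Gme69I cuts after base 3 of each site, so after positions 5, 47.
The MluI site (ACGCGT) starts at position 162.
MluI cuts after the first base of each site, so after position 162.
Combined cut positions: 5, 47, 162.
Linear molecule, 3 cuts → 4 fragments:
  1–5 → 5 bp
  6–47 → 42 bp
  48–162 → 115 bp
  163–194 → 32 bp
Sorted largest to smallest: 115, 42, 32, 5 bp.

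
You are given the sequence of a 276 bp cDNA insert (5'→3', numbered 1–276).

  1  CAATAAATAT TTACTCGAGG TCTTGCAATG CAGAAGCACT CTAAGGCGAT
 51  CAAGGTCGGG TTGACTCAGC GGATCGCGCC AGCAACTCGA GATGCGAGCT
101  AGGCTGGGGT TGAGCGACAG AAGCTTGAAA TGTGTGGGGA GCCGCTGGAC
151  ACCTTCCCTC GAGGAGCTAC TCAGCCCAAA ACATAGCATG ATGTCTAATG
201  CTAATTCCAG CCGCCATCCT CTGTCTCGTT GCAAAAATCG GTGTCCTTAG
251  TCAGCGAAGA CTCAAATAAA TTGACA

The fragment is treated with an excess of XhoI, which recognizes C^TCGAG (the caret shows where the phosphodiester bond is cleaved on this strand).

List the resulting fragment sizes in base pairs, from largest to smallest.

XhoI sites (CTCGAG) start at positions 14, 86, 158.
XhoI cuts after the first base of each site, so after positions 14, 86, 158.
Linear molecule, 3 cuts → 4 fragments:
  1–14 → 14 bp
  15–86 → 72 bp
  87–158 → 72 bp
  159–276 → 118 bp
Sorted largest to smallest: 118, 72, 72, 14 bp.

118, 72, 72, 14 bp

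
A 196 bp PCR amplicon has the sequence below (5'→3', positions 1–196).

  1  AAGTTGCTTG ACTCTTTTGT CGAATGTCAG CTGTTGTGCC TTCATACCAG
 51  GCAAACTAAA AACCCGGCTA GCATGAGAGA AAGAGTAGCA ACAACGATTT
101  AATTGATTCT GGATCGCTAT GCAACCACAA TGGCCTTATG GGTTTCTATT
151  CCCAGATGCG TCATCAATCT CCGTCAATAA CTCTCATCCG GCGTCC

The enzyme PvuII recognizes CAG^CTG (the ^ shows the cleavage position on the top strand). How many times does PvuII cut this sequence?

CAGCTG occurs starting at position 28.
PvuII cuts at 1 site.

1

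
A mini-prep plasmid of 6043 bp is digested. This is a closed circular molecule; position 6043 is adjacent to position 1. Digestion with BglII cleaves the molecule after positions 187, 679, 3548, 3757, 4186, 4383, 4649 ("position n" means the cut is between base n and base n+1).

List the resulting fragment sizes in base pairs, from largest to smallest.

Circular molecule, 7 cuts → 7 fragments:
  679 − 187 = 492 bp
  3548 − 679 = 2869 bp
  3757 − 3548 = 209 bp
  4186 − 3757 = 429 bp
  4383 − 4186 = 197 bp
  4649 − 4383 = 266 bp
  wrap: 6043 − 4649 + 187 = 1581 bp
Sorted largest to smallest: 2869, 1581, 492, 429, 266, 209, 197 bp.

2869, 1581, 492, 429, 266, 209, 197 bp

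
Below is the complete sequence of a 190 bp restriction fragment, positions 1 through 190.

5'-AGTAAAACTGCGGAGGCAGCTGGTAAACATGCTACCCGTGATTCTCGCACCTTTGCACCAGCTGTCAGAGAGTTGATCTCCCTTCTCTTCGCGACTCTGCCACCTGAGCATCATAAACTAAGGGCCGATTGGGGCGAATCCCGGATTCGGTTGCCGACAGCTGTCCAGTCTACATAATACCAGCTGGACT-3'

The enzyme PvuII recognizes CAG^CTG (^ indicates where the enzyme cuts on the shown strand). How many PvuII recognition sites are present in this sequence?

4

CAGCTG occurs starting at positions 17, 59, 158, 181.
PvuII cuts at 4 sites.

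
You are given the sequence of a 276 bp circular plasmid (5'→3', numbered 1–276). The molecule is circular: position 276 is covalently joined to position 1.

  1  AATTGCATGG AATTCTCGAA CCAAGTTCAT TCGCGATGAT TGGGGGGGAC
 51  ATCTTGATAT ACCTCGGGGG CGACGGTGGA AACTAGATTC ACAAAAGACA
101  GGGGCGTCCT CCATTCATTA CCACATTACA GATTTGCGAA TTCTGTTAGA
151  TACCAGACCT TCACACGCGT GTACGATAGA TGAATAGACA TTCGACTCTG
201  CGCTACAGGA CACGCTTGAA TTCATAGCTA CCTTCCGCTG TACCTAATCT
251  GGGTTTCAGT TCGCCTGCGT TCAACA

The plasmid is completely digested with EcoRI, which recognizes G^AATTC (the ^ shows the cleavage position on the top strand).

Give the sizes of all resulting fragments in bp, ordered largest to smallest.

128, 80, 68 bp

EcoRI sites (GAATTC) start at positions 10, 138, 218.
EcoRI cuts after the first base of each site, so after positions 10, 138, 218.
Circular molecule, 3 cuts → 3 fragments:
  11–138 → 128 bp
  139–218 → 80 bp
  219–276 then 1–10 → 58 + 10 = 68 bp
Sorted largest to smallest: 128, 80, 68 bp.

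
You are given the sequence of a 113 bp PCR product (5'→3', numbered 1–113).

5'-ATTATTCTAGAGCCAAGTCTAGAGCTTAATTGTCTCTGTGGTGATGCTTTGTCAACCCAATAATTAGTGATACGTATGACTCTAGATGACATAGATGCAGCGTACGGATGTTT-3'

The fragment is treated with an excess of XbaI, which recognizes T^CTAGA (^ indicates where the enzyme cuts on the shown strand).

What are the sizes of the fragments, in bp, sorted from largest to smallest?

63, 32, 12, 6 bp

XbaI sites (TCTAGA) start at positions 6, 18, 81.
XbaI cuts after the first base of each site, so after positions 6, 18, 81.
Linear molecule, 3 cuts → 4 fragments:
  1–6 → 6 bp
  7–18 → 12 bp
  19–81 → 63 bp
  82–113 → 32 bp
Sorted largest to smallest: 63, 32, 12, 6 bp.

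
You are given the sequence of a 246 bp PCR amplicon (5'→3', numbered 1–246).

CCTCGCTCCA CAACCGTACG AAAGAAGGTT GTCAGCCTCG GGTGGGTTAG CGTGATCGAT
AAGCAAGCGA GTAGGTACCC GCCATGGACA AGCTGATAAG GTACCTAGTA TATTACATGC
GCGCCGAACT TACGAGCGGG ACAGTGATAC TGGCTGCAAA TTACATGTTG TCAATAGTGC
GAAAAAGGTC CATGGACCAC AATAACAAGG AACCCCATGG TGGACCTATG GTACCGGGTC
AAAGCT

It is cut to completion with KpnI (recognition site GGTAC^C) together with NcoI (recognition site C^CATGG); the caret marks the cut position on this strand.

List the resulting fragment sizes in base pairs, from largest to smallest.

86, 78, 25, 22, 19, 12, 4 bp

KpnI sites (GGTACC) start at positions 74, 100, 230.
KpnI cuts after base 5 of each site (before the last base), so after positions 78, 104, 234.
NcoI sites (CCATGG) start at positions 82, 190, 215.
NcoI cuts after the first base of each site, so after positions 82, 190, 215.
Combined cut positions: 78, 82, 104, 190, 215, 234.
Linear molecule, 6 cuts → 7 fragments:
  1–78 → 78 bp
  79–82 → 4 bp
  83–104 → 22 bp
  105–190 → 86 bp
  191–215 → 25 bp
  216–234 → 19 bp
  235–246 → 12 bp
Sorted largest to smallest: 86, 78, 25, 22, 19, 12, 4 bp.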